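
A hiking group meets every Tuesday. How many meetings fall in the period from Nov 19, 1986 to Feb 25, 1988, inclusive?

66

Nov 19, 1986 is a Wednesday.
From Nov 19, 1986 to Feb 25, 1988 is 464 days inclusive.
464 = 7 × 66 + 2, so there are 66 full weeks plus 2 extra days.
Each full week contributes one Tuesday: 66 so far.
The 2 extra days are Wednesday, Thursday — none qualify.
Total: 66 + 0 = 66.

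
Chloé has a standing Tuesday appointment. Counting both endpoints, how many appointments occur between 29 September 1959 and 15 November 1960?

60

29 September 1959 is a Tuesday.
From 29 September 1959 to 15 November 1960 is 414 days inclusive.
414 = 7 × 59 + 1, so there are 59 full weeks plus 1 extra day.
Each full week contributes one Tuesday: 59 so far.
The 1 extra day is Tue — 1 of them qualifies.
Total: 59 + 1 = 60.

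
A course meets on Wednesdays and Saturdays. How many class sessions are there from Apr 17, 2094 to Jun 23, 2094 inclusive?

20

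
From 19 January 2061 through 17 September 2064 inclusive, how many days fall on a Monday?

191

19 January 2061 is a Wednesday.
The range spans 1338 days (inclusive of both endpoints).
1338 = 7 × 191 + 1, so there are 191 full weeks plus 1 extra day.
Each full week contributes one Monday: 191 so far.
The 1 extra day is Wednesday — none qualify.
Total: 191 + 0 = 191.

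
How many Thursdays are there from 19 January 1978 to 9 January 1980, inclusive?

103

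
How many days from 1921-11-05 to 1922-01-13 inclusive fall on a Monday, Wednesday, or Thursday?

30

1921-11-05 is a Saturday.
From 1921-11-05 to 1922-01-13 is 70 days inclusive.
70 = 7 × 10, so the span is exactly 10 full weeks.
Each full week contributes 3 days from the set (Mon, Wed, Thu): 10 × 3 = 30.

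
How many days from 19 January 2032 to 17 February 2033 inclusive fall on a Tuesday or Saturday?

19 January 2032 is a Monday.
That's 396 days from start to end, counting both.
396 = 7 × 56 + 4, so there are 56 full weeks plus 4 extra days.
Each full week contributes 2 days from the set (Tue, Sat): 56 × 2 = 112.
The 4 extra days are Mon, Tue, Wed, Thu — 1 of them qualifies.
Total: 112 + 1 = 113.

113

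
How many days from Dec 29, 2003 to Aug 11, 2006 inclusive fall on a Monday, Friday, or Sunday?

Dec 29, 2003 is a Monday.
That's 957 days from start to end, counting both.
957 = 7 × 136 + 5, so there are 136 full weeks plus 5 extra days.
Each full week contributes 3 days from the set (Mon, Fri, Sun): 136 × 3 = 408.
The 5 extra days are Mon, Tue, Wed, Thu, Fri — 2 of them qualify.
Total: 408 + 2 = 410.

410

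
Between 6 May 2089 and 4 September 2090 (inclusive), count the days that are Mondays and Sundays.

140

6 May 2089 is a Friday.
From 6 May 2089 to 4 September 2090 is 487 days inclusive.
487 = 7 × 69 + 4, so there are 69 full weeks plus 4 extra days.
Each full week contributes 2 days from the set (Mon, Sun): 69 × 2 = 138.
The 4 extra days are Fri, Sat, Sun, Mon — 2 of them qualify.
Total: 138 + 2 = 140.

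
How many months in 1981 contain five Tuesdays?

4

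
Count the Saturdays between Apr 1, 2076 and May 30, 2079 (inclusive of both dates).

Apr 1, 2076 is a Wednesday.
From Apr 1, 2076 to May 30, 2079 is 1155 days inclusive.
1155 = 7 × 165, so the span is exactly 165 full weeks.
Each full week contributes one Saturday: 165 so far.

165 Saturdays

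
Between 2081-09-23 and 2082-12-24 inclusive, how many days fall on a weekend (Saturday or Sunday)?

130

2081-09-23 is a Tuesday.
That's 458 days from start to end, counting both.
458 = 7 × 65 + 3, so there are 65 full weeks plus 3 extra days.
Each full week contributes 2 weekend days (Sat, Sun): 65 × 2 = 130.
The 3 extra days are Tue, Wed, Thu — none qualify.
Total: 130 + 0 = 130.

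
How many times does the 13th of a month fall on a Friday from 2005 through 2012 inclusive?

14

Friday-the-13ths by year:
2005: May
2006: Jan, Oct
2007: Apr, Jul
2008: Jun
2009: Feb, Mar, Nov
2010: Aug
2011: May
2012: Jan, Apr, Jul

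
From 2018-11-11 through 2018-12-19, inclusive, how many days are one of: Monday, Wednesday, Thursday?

2018-11-11 is a Sunday.
The range spans 39 days (inclusive of both endpoints).
39 = 7 × 5 + 4, so there are 5 full weeks plus 4 extra days.
Each full week contributes 3 days from the set (Mon, Wed, Thu): 5 × 3 = 15.
The 4 extra days are Sunday, Monday, Tuesday, Wednesday — 2 of them qualify.
Total: 15 + 2 = 17.

17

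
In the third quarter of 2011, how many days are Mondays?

13

Jul 1, 2011 is a Friday.
The range spans 92 days (inclusive of both endpoints).
92 = 7 × 13 + 1, so there are 13 full weeks plus 1 extra day.
Each full week contributes one Monday: 13 so far.
The 1 extra day is Fri — none qualify.
Total: 13 + 0 = 13.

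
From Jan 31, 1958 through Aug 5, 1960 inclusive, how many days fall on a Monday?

131

Jan 31, 1958 is a Friday.
The range spans 918 days (inclusive of both endpoints).
918 = 7 × 131 + 1, so there are 131 full weeks plus 1 extra day.
Each full week contributes one Monday: 131 so far.
The 1 extra day is Friday — none qualify.
Total: 131 + 0 = 131.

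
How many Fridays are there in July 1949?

5

1949-07-01 is a Friday.
That's 31 days from start to end, counting both.
31 = 7 × 4 + 3, so there are 4 full weeks plus 3 extra days.
Each full week contributes one Friday: 4 so far.
The 3 extra days are Fri, Sat, Sun — 1 of them qualifies.
Total: 4 + 1 = 5.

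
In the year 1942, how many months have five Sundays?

4

A month has five Sundays exactly when Sunday falls within its first (length − 28) days.
Jan: 31 days, starts Thu → 5 of Thu, Fri, Sat
Feb: 28 days, starts Sun → 5 of (none)
Mar: 31 days, starts Sun → 5 of Sun, Mon, Tue ✓
Apr: 30 days, starts Wed → 5 of Wed, Thu
May: 31 days, starts Fri → 5 of Fri, Sat, Sun ✓
Jun: 30 days, starts Mon → 5 of Mon, Tue
Jul: 31 days, starts Wed → 5 of Wed, Thu, Fri
Aug: 31 days, starts Sat → 5 of Sat, Sun, Mon ✓
Sep: 30 days, starts Tue → 5 of Tue, Wed
Oct: 31 days, starts Thu → 5 of Thu, Fri, Sat
Nov: 30 days, starts Sun → 5 of Sun, Mon ✓
Dec: 31 days, starts Tue → 5 of Tue, Wed, Thu
Months with five Sundays: Mar, May, Aug, Nov.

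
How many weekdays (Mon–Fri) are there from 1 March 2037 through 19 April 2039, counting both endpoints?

557 weekdays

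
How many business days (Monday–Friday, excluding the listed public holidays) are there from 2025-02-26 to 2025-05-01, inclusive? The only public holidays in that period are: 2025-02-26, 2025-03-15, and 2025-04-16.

2025-02-26 is a Wednesday.
From 2025-02-26 to 2025-05-01 is 65 days inclusive.
65 = 7 × 9 + 2, so there are 9 full weeks plus 2 extra days.
Each full week contributes 5 weekdays (Mon–Fri): 9 × 5 = 45.
The 2 extra days are Wed, Thu — 2 of them qualify.
Total: 45 + 2 = 47.
Holidays: 2025-02-26 (Wed); 2025-03-15 (Sat); 2025-04-16 (Wed).
2 of the 3 holidays fall on weekdays; the rest are weekends and were already excluded.
Business days: 47 − 2 = 45.

45 business days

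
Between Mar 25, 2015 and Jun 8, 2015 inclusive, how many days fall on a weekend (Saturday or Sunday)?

22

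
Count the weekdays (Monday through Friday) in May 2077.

May 1, 2077 is a Saturday.
The range spans 31 days (inclusive of both endpoints).
31 = 7 × 4 + 3, so there are 4 full weeks plus 3 extra days.
Each full week contributes 5 weekdays (Mon–Fri): 4 × 5 = 20.
The 3 extra days are Sat, Sun, Mon — 1 of them qualifies.
Total: 20 + 1 = 21.

21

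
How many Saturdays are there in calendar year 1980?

January 1, 1980 is a Tuesday.
The range spans 366 days (inclusive of both endpoints).
366 = 7 × 52 + 2, so there are 52 full weeks plus 2 extra days.
Each full week contributes one Saturday: 52 so far.
The 2 extra days are Tue, Wed — none qualify.
Total: 52 + 0 = 52.

52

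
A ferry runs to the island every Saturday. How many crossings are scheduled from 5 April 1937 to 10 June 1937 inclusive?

9

5 April 1937 is a Monday.
That's 67 days from start to end, counting both.
67 = 7 × 9 + 4, so there are 9 full weeks plus 4 extra days.
Each full week contributes one Saturday: 9 so far.
The 4 extra days are Mon, Tue, Wed, Thu — none qualify.
Total: 9 + 0 = 9.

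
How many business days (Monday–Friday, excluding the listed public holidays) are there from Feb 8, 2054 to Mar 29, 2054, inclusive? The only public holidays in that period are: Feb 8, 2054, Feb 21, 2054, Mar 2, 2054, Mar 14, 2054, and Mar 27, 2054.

33

Feb 8, 2054 is a Sunday.
That's 50 days from start to end, counting both.
50 = 7 × 7 + 1, so there are 7 full weeks plus 1 extra day.
Each full week contributes 5 weekdays (Mon–Fri): 7 × 5 = 35.
The 1 extra day is Sun — none qualify.
Total: 35 + 0 = 35.
Holidays: Feb 8, 2054 (Sun); Feb 21, 2054 (Sat); Mar 2, 2054 (Mon); Mar 14, 2054 (Sat); Mar 27, 2054 (Fri).
2 of the 5 holidays fall on weekdays; the rest are weekends and were already excluded.
Business days: 35 − 2 = 33.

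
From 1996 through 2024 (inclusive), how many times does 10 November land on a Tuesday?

4

Day of week of November 10 in each year:
1996: Sun, 1997: Mon, 1998: Tue ✓, 1999: Wed, 2000: Fri, 2001: Sat, 2002: Sun, 2003: Mon, 2004: Wed, 2005: Thu, 2006: Fri, 2007: Sat, 2008: Mon, 2009: Tue ✓, 2010: Wed, 2011: Thu, 2012: Sat, 2013: Sun, 2014: Mon, 2015: Tue ✓, 2016: Thu, 2017: Fri, 2018: Sat, 2019: Sun, 2020: Tue ✓, 2021: Wed, 2022: Thu, 2023: Fri, 2024: Sun
Tuesdays: 1998, 2009, 2015, 2020.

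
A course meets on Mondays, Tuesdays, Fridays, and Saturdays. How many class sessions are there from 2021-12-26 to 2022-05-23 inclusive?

2021-12-26 is a Sunday.
The range spans 149 days (inclusive of both endpoints).
149 = 7 × 21 + 2, so there are 21 full weeks plus 2 extra days.
Each full week contributes 4 days from the set (Mon, Tue, Fri, Sat): 21 × 4 = 84.
The 2 extra days are Sun, Mon — 1 of them qualifies.
Total: 84 + 1 = 85.

85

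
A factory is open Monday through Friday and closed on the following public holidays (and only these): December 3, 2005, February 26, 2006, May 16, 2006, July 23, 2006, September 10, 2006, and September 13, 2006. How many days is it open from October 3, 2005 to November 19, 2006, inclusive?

October 3, 2005 is a Monday.
That's 413 days from start to end, counting both.
413 = 7 × 59, so the span is exactly 59 full weeks.
Each full week contributes 5 weekdays (Mon–Fri): 59 × 5 = 295.
Total: 295.
Holidays: December 3, 2005 (Sat); February 26, 2006 (Sun); May 16, 2006 (Tue); July 23, 2006 (Sun); September 10, 2006 (Sun); September 13, 2006 (Wed).
2 of the 6 holidays fall on weekdays; the rest are weekends and were already excluded.
Business days: 295 − 2 = 293.

293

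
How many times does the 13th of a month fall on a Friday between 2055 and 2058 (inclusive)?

Friday-the-13ths by year:
2055: Aug
2056: Oct
2057: Apr, Jul
2058: Sep, Dec

6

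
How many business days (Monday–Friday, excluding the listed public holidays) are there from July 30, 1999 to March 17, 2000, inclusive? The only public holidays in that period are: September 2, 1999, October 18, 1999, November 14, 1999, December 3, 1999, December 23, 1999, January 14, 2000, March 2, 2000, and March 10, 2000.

159 business days

July 30, 1999 is a Friday.
That's 232 days from start to end, counting both.
232 = 7 × 33 + 1, so there are 33 full weeks plus 1 extra day.
Each full week contributes 5 weekdays (Mon–Fri): 33 × 5 = 165.
The 1 extra day is Fri — 1 of them qualifies.
Total: 165 + 1 = 166.
Holidays: September 2, 1999 (Thu); October 18, 1999 (Mon); November 14, 1999 (Sun); December 3, 1999 (Fri); December 23, 1999 (Thu); January 14, 2000 (Fri); March 2, 2000 (Thu); March 10, 2000 (Fri).
7 of the 8 holidays fall on weekdays; the rest are weekends and were already excluded.
Business days: 166 − 7 = 159.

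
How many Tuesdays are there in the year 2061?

52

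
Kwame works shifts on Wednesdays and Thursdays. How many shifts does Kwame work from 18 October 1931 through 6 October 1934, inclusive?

18 October 1931 is a Sunday.
That's 1085 days from start to end, counting both.
1085 = 7 × 155, so the span is exactly 155 full weeks.
Each full week contributes 2 days from the set (Wed, Thu): 155 × 2 = 310.

310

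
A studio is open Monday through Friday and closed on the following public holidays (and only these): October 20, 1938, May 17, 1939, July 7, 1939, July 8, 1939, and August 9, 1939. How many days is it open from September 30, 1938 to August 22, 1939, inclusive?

September 30, 1938 is a Friday.
From September 30, 1938 to August 22, 1939 is 327 days inclusive.
327 = 7 × 46 + 5, so there are 46 full weeks plus 5 extra days.
Each full week contributes 5 weekdays (Mon–Fri): 46 × 5 = 230.
The 5 extra days are Friday, Saturday, Sunday, Monday, Tuesday — 3 of them qualify.
Total: 230 + 3 = 233.
Holidays: October 20, 1938 (Thu); May 17, 1939 (Wed); July 7, 1939 (Fri); July 8, 1939 (Sat); August 9, 1939 (Wed).
4 of the 5 holidays fall on weekdays; the rest are weekends and were already excluded.
Business days: 233 − 4 = 229.

229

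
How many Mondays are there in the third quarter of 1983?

13

Jul 1, 1983 is a Friday.
That's 92 days from start to end, counting both.
92 = 7 × 13 + 1, so there are 13 full weeks plus 1 extra day.
Each full week contributes one Monday: 13 so far.
The 1 extra day is Friday — none qualify.
Total: 13 + 0 = 13.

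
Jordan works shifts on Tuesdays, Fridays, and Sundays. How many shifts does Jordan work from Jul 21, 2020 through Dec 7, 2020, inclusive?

Jul 21, 2020 is a Tuesday.
That's 140 days from start to end, counting both.
140 = 7 × 20, so the span is exactly 20 full weeks.
Each full week contributes 3 days from the set (Tue, Fri, Sun): 20 × 3 = 60.
Total: 60.

60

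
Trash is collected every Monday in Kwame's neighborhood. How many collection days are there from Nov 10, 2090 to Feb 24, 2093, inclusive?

120

Nov 10, 2090 is a Friday.
The range spans 838 days (inclusive of both endpoints).
838 = 7 × 119 + 5, so there are 119 full weeks plus 5 extra days.
Each full week contributes one Monday: 119 so far.
The 5 extra days are Friday, Saturday, Sunday, Monday, Tuesday — 1 of them qualifies.
Total: 119 + 1 = 120.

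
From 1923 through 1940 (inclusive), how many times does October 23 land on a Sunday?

3

Day of week of October 23 in each year:
1923: Tue, 1924: Thu, 1925: Fri, 1926: Sat, 1927: Sun ✓, 1928: Tue, 1929: Wed, 1930: Thu, 1931: Fri, 1932: Sun ✓, 1933: Mon, 1934: Tue, 1935: Wed, 1936: Fri, 1937: Sat, 1938: Sun ✓, 1939: Mon, 1940: Wed
Sundays: 1927, 1932, 1938.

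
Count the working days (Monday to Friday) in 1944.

260

January 1, 1944 is a Saturday.
The range spans 366 days (inclusive of both endpoints).
366 = 7 × 52 + 2, so there are 52 full weeks plus 2 extra days.
Each full week contributes 5 weekdays (Mon–Fri): 52 × 5 = 260.
The 2 extra days are Sat, Sun — none qualify.
Total: 260 + 0 = 260.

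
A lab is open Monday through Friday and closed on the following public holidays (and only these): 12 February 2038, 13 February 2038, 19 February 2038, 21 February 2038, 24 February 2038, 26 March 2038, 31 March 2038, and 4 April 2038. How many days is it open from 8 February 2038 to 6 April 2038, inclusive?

8 February 2038 is a Monday.
That's 58 days from start to end, counting both.
58 = 7 × 8 + 2, so there are 8 full weeks plus 2 extra days.
Each full week contributes 5 weekdays (Mon–Fri): 8 × 5 = 40.
The 2 extra days are Mon, Tue — 2 of them qualify.
Total: 40 + 2 = 42.
Holidays: 12 February 2038 (Fri); 13 February 2038 (Sat); 19 February 2038 (Fri); 21 February 2038 (Sun); 24 February 2038 (Wed); 26 March 2038 (Fri); 31 March 2038 (Wed); 4 April 2038 (Sun).
5 of the 8 holidays fall on weekdays; the rest are weekends and were already excluded.
Business days: 42 − 5 = 37.

37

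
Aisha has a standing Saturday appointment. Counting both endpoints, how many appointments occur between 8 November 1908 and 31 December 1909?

59

8 November 1908 is a Sunday.
From 8 November 1908 to 31 December 1909 is 419 days inclusive.
419 = 7 × 59 + 6, so there are 59 full weeks plus 6 extra days.
Each full week contributes one Saturday: 59 so far.
The 6 extra days are Sunday, Monday, Tuesday, Wednesday, Thursday, Friday — none qualify.
Total: 59 + 0 = 59.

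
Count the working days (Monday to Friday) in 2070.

261

Jan 1, 2070 is a Wednesday.
The range spans 365 days (inclusive of both endpoints).
365 = 7 × 52 + 1, so there are 52 full weeks plus 1 extra day.
Each full week contributes 5 weekdays (Mon–Fri): 52 × 5 = 260.
The 1 extra day is Wednesday — 1 of them qualifies.
Total: 260 + 1 = 261.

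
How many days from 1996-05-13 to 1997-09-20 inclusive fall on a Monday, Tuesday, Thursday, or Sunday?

1996-05-13 is a Monday.
The range spans 496 days (inclusive of both endpoints).
496 = 7 × 70 + 6, so there are 70 full weeks plus 6 extra days.
Each full week contributes 4 days from the set (Mon, Tue, Thu, Sun): 70 × 4 = 280.
The 6 extra days are Monday, Tuesday, Wednesday, Thursday, Friday, Saturday — 3 of them qualify.
Total: 280 + 3 = 283.

283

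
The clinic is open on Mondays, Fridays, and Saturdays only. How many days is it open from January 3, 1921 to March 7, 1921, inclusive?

28

January 3, 1921 is a Monday.
The range spans 64 days (inclusive of both endpoints).
64 = 7 × 9 + 1, so there are 9 full weeks plus 1 extra day.
Each full week contributes 3 days from the set (Mon, Fri, Sat): 9 × 3 = 27.
The 1 extra day is Monday — 1 of them qualifies.
Total: 27 + 1 = 28.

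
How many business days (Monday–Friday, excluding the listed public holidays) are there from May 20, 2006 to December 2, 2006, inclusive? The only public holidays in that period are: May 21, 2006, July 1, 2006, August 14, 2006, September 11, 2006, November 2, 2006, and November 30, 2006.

136

May 20, 2006 is a Saturday.
From May 20, 2006 to December 2, 2006 is 197 days inclusive.
197 = 7 × 28 + 1, so there are 28 full weeks plus 1 extra day.
Each full week contributes 5 weekdays (Mon–Fri): 28 × 5 = 140.
The 1 extra day is Saturday — none qualify.
Total: 140 + 0 = 140.
Holidays: May 21, 2006 (Sun); July 1, 2006 (Sat); August 14, 2006 (Mon); September 11, 2006 (Mon); November 2, 2006 (Thu); November 30, 2006 (Thu).
4 of the 6 holidays fall on weekdays; the rest are weekends and were already excluded.
Business days: 140 − 4 = 136.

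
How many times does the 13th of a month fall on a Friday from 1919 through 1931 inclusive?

23

Friday-the-13ths by year:
1919: Jun
1920: Feb, Aug
1921: May
1922: Jan, Oct
1923: Apr, Jul
1924: Jun
1925: Feb, Mar, Nov
1926: Aug
1927: May
1928: Jan, Apr, Jul
1929: Sep, Dec
1930: Jun
1931: Feb, Mar, Nov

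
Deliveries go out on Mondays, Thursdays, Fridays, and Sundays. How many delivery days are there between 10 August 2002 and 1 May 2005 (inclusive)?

10 August 2002 is a Saturday.
From 10 August 2002 to 1 May 2005 is 996 days inclusive.
996 = 7 × 142 + 2, so there are 142 full weeks plus 2 extra days.
Each full week contributes 4 days from the set (Mon, Thu, Fri, Sun): 142 × 4 = 568.
The 2 extra days are Sat, Sun — 1 of them qualifies.
Total: 568 + 1 = 569.

569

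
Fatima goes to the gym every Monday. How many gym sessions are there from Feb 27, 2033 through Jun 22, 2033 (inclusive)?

17

Feb 27, 2033 is a Sunday.
That's 116 days from start to end, counting both.
116 = 7 × 16 + 4, so there are 16 full weeks plus 4 extra days.
Each full week contributes one Monday: 16 so far.
The 4 extra days are Sun, Mon, Tue, Wed — 1 of them qualifies.
Total: 16 + 1 = 17.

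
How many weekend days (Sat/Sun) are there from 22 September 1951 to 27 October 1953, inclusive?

22 September 1951 is a Saturday.
That's 767 days from start to end, counting both.
767 = 7 × 109 + 4, so there are 109 full weeks plus 4 extra days.
Each full week contributes 2 weekend days (Sat, Sun): 109 × 2 = 218.
The 4 extra days are Sat, Sun, Mon, Tue — 2 of them qualify.
Total: 218 + 2 = 220.

220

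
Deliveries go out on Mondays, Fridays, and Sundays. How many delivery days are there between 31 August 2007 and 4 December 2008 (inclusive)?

198

31 August 2007 is a Friday.
The range spans 462 days (inclusive of both endpoints).
462 = 7 × 66, so the span is exactly 66 full weeks.
Each full week contributes 3 days from the set (Mon, Fri, Sun): 66 × 3 = 198.
Total: 198.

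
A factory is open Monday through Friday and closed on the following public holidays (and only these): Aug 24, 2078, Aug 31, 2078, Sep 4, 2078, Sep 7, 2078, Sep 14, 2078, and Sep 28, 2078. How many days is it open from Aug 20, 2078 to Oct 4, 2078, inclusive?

Aug 20, 2078 is a Saturday.
From Aug 20, 2078 to Oct 4, 2078 is 46 days inclusive.
46 = 7 × 6 + 4, so there are 6 full weeks plus 4 extra days.
Each full week contributes 5 weekdays (Mon–Fri): 6 × 5 = 30.
The 4 extra days are Saturday, Sunday, Monday, Tuesday — 2 of them qualify.
Total: 30 + 2 = 32.
Holidays: Aug 24, 2078 (Wed); Aug 31, 2078 (Wed); Sep 4, 2078 (Sun); Sep 7, 2078 (Wed); Sep 14, 2078 (Wed); Sep 28, 2078 (Wed).
5 of the 6 holidays fall on weekdays; the rest are weekends and were already excluded.
Business days: 32 − 5 = 27.

27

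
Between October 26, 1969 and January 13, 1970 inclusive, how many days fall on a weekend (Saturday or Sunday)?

October 26, 1969 is a Sunday.
The range spans 80 days (inclusive of both endpoints).
80 = 7 × 11 + 3, so there are 11 full weeks plus 3 extra days.
Each full week contributes 2 weekend days (Sat, Sun): 11 × 2 = 22.
The 3 extra days are Sun, Mon, Tue — 1 of them qualifies.
Total: 22 + 1 = 23.

23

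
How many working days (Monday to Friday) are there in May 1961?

23 weekdays

May 1, 1961 is a Monday.
That's 31 days from start to end, counting both.
31 = 7 × 4 + 3, so there are 4 full weeks plus 3 extra days.
Each full week contributes 5 weekdays (Mon–Fri): 4 × 5 = 20.
The 3 extra days are Monday, Tuesday, Wednesday — 3 of them qualify.
Total: 20 + 3 = 23.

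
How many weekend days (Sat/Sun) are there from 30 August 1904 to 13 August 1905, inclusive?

30 August 1904 is a Tuesday.
From 30 August 1904 to 13 August 1905 is 349 days inclusive.
349 = 7 × 49 + 6, so there are 49 full weeks plus 6 extra days.
Each full week contributes 2 weekend days (Sat, Sun): 49 × 2 = 98.
The 6 extra days are Tue, Wed, Thu, Fri, Sat, Sun — 2 of them qualify.
Total: 98 + 2 = 100.

100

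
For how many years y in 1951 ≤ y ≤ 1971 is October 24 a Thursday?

3

Day of week of October 24 in each year:
1951: Wed, 1952: Fri, 1953: Sat, 1954: Sun, 1955: Mon, 1956: Wed, 1957: Thu ✓, 1958: Fri, 1959: Sat, 1960: Mon, 1961: Tue, 1962: Wed, 1963: Thu ✓, 1964: Sat, 1965: Sun, 1966: Mon, 1967: Tue, 1968: Thu ✓, 1969: Fri, 1970: Sat, 1971: Sun
Thursdays: 1957, 1963, 1968.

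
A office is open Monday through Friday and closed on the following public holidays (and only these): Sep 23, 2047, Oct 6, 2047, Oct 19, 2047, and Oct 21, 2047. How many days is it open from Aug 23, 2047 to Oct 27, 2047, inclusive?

Aug 23, 2047 is a Friday.
That's 66 days from start to end, counting both.
66 = 7 × 9 + 3, so there are 9 full weeks plus 3 extra days.
Each full week contributes 5 weekdays (Mon–Fri): 9 × 5 = 45.
The 3 extra days are Fri, Sat, Sun — 1 of them qualifies.
Total: 45 + 1 = 46.
Holidays: Sep 23, 2047 (Mon); Oct 6, 2047 (Sun); Oct 19, 2047 (Sat); Oct 21, 2047 (Mon).
2 of the 4 holidays fall on weekdays; the rest are weekends and were already excluded.
Business days: 46 − 2 = 44.

44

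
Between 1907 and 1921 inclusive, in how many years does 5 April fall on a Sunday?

Day of week of April 5 in each year:
1907: Fri, 1908: Sun ✓, 1909: Mon, 1910: Tue, 1911: Wed, 1912: Fri, 1913: Sat, 1914: Sun ✓, 1915: Mon, 1916: Wed, 1917: Thu, 1918: Fri, 1919: Sat, 1920: Mon, 1921: Tue
Sundays: 1908, 1914.

2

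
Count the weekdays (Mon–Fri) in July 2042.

23 weekdays

2042-07-01 is a Tuesday.
The range spans 31 days (inclusive of both endpoints).
31 = 7 × 4 + 3, so there are 4 full weeks plus 3 extra days.
Each full week contributes 5 weekdays (Mon–Fri): 4 × 5 = 20.
The 3 extra days are Tuesday, Wednesday, Thursday — 3 of them qualify.
Total: 20 + 3 = 23.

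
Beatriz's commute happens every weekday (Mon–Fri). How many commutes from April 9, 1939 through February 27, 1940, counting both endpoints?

April 9, 1939 is a Sunday.
The range spans 325 days (inclusive of both endpoints).
325 = 7 × 46 + 3, so there are 46 full weeks plus 3 extra days.
Each full week contributes 5 weekdays (Mon–Fri): 46 × 5 = 230.
The 3 extra days are Sun, Mon, Tue — 2 of them qualify.
Total: 230 + 2 = 232.

232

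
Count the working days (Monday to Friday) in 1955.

260

1955-01-01 is a Saturday.
That's 365 days from start to end, counting both.
365 = 7 × 52 + 1, so there are 52 full weeks plus 1 extra day.
Each full week contributes 5 weekdays (Mon–Fri): 52 × 5 = 260.
The 1 extra day is Saturday — none qualify.
Total: 260 + 0 = 260.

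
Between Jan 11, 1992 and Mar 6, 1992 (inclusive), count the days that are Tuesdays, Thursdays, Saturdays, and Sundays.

Jan 11, 1992 is a Saturday.
The range spans 56 days (inclusive of both endpoints).
56 = 7 × 8, so the span is exactly 8 full weeks.
Each full week contributes 4 days from the set (Tue, Thu, Sat, Sun): 8 × 4 = 32.
Total: 32.

32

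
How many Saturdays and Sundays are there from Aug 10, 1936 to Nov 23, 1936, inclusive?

30

Aug 10, 1936 is a Monday.
The range spans 106 days (inclusive of both endpoints).
106 = 7 × 15 + 1, so there are 15 full weeks plus 1 extra day.
Each full week contributes 2 weekend days (Sat, Sun): 15 × 2 = 30.
The 1 extra day is Mon — none qualify.
Total: 30 + 0 = 30.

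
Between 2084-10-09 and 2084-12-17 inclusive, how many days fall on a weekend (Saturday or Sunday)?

2084-10-09 is a Monday.
The range spans 70 days (inclusive of both endpoints).
70 = 7 × 10, so the span is exactly 10 full weeks.
Each full week contributes 2 weekend days (Sat, Sun): 10 × 2 = 20.

20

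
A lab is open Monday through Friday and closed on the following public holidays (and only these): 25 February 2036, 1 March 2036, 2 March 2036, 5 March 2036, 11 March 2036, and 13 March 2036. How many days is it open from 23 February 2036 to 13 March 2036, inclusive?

10

23 February 2036 is a Saturday.
That's 20 days from start to end, counting both.
20 = 7 × 2 + 6, so there are 2 full weeks plus 6 extra days.
Each full week contributes 5 weekdays (Mon–Fri): 2 × 5 = 10.
The 6 extra days are Sat, Sun, Mon, Tue, Wed, Thu — 4 of them qualify.
Total: 10 + 4 = 14.
Holidays: 25 February 2036 (Mon); 1 March 2036 (Sat); 2 March 2036 (Sun); 5 March 2036 (Wed); 11 March 2036 (Tue); 13 March 2036 (Thu).
4 of the 6 holidays fall on weekdays; the rest are weekends and were already excluded.
Business days: 14 − 4 = 10.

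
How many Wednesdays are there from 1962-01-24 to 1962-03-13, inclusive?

1962-01-24 is a Wednesday.
From 1962-01-24 to 1962-03-13 is 49 days inclusive.
49 = 7 × 7, so the span is exactly 7 full weeks.
Each full week contributes one Wednesday: 7 so far.

7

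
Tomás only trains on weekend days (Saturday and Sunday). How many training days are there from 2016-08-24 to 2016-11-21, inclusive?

26

2016-08-24 is a Wednesday.
From 2016-08-24 to 2016-11-21 is 90 days inclusive.
90 = 7 × 12 + 6, so there are 12 full weeks plus 6 extra days.
Each full week contributes 2 weekend days (Sat, Sun): 12 × 2 = 24.
The 6 extra days are Wednesday, Thursday, Friday, Saturday, Sunday, Monday — 2 of them qualify.
Total: 24 + 2 = 26.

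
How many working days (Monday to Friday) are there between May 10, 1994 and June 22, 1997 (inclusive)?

814 weekdays

May 10, 1994 is a Tuesday.
From May 10, 1994 to June 22, 1997 is 1140 days inclusive.
1140 = 7 × 162 + 6, so there are 162 full weeks plus 6 extra days.
Each full week contributes 5 weekdays (Mon–Fri): 162 × 5 = 810.
The 6 extra days are Tuesday, Wednesday, Thursday, Friday, Saturday, Sunday — 4 of them qualify.
Total: 810 + 4 = 814.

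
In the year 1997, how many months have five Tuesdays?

A month has five Tuesdays exactly when Tuesday falls within its first (length − 28) days.
Jan: 31 days, starts Wed → 5 of Wed, Thu, Fri
Feb: 28 days, starts Sat → 5 of (none)
Mar: 31 days, starts Sat → 5 of Sat, Sun, Mon
Apr: 30 days, starts Tue → 5 of Tue, Wed ✓
May: 31 days, starts Thu → 5 of Thu, Fri, Sat
Jun: 30 days, starts Sun → 5 of Sun, Mon
Jul: 31 days, starts Tue → 5 of Tue, Wed, Thu ✓
Aug: 31 days, starts Fri → 5 of Fri, Sat, Sun
Sep: 30 days, starts Mon → 5 of Mon, Tue ✓
Oct: 31 days, starts Wed → 5 of Wed, Thu, Fri
Nov: 30 days, starts Sat → 5 of Sat, Sun
Dec: 31 days, starts Mon → 5 of Mon, Tue, Wed ✓
Months with five Tuesdays: Apr, Jul, Sep, Dec.

4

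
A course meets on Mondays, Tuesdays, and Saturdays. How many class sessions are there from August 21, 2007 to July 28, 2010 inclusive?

460

August 21, 2007 is a Tuesday.
The range spans 1073 days (inclusive of both endpoints).
1073 = 7 × 153 + 2, so there are 153 full weeks plus 2 extra days.
Each full week contributes 3 days from the set (Mon, Tue, Sat): 153 × 3 = 459.
The 2 extra days are Tuesday, Wednesday — 1 of them qualifies.
Total: 459 + 1 = 460.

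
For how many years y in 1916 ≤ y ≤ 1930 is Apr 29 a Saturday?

Day of week of April 29 in each year:
1916: Sat ✓, 1917: Sun, 1918: Mon, 1919: Tue, 1920: Thu, 1921: Fri, 1922: Sat ✓, 1923: Sun, 1924: Tue, 1925: Wed, 1926: Thu, 1927: Fri, 1928: Sun, 1929: Mon, 1930: Tue
Saturdays: 1916, 1922.

2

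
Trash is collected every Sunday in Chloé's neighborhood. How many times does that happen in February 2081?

1 February 2081 is a Saturday.
That's 28 days from start to end, counting both.
28 = 7 × 4, so the span is exactly 4 full weeks.
Each full week contributes one Sunday: 4 so far.

4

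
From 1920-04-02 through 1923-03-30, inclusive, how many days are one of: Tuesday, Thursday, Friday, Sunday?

625

1920-04-02 is a Friday.
The range spans 1093 days (inclusive of both endpoints).
1093 = 7 × 156 + 1, so there are 156 full weeks plus 1 extra day.
Each full week contributes 4 days from the set (Tue, Thu, Fri, Sun): 156 × 4 = 624.
The 1 extra day is Friday — 1 of them qualifies.
Total: 624 + 1 = 625.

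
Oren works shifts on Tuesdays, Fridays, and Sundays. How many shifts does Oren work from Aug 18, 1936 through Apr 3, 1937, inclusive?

98

Aug 18, 1936 is a Tuesday.
From Aug 18, 1936 to Apr 3, 1937 is 229 days inclusive.
229 = 7 × 32 + 5, so there are 32 full weeks plus 5 extra days.
Each full week contributes 3 days from the set (Tue, Fri, Sun): 32 × 3 = 96.
The 5 extra days are Tue, Wed, Thu, Fri, Sat — 2 of them qualify.
Total: 96 + 2 = 98.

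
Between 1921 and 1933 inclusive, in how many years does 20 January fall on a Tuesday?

2

Day of week of January 20 in each year:
1921: Thu, 1922: Fri, 1923: Sat, 1924: Sun, 1925: Tue ✓, 1926: Wed, 1927: Thu, 1928: Fri, 1929: Sun, 1930: Mon, 1931: Tue ✓, 1932: Wed, 1933: Fri
Tuesdays: 1925, 1931.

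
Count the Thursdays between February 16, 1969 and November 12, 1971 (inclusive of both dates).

February 16, 1969 is a Sunday.
The range spans 1000 days (inclusive of both endpoints).
1000 = 7 × 142 + 6, so there are 142 full weeks plus 6 extra days.
Each full week contributes one Thursday: 142 so far.
The 6 extra days are Sunday, Monday, Tuesday, Wednesday, Thursday, Friday — 1 of them qualifies.
Total: 142 + 1 = 143.

143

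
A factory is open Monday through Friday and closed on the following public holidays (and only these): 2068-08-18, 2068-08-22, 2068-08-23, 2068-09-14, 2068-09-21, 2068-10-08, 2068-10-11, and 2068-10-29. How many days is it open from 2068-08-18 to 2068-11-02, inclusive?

48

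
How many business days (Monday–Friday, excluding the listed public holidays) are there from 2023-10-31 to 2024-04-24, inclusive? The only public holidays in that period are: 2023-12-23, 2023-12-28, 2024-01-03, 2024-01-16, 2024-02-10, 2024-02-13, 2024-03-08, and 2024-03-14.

121 business days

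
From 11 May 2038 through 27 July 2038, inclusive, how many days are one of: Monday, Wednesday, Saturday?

33

11 May 2038 is a Tuesday.
The range spans 78 days (inclusive of both endpoints).
78 = 7 × 11 + 1, so there are 11 full weeks plus 1 extra day.
Each full week contributes 3 days from the set (Mon, Wed, Sat): 11 × 3 = 33.
The 1 extra day is Tue — none qualify.
Total: 33 + 0 = 33.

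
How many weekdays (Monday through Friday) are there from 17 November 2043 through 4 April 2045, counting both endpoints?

17 November 2043 is a Tuesday.
The range spans 505 days (inclusive of both endpoints).
505 = 7 × 72 + 1, so there are 72 full weeks plus 1 extra day.
Each full week contributes 5 weekdays (Mon–Fri): 72 × 5 = 360.
The 1 extra day is Tuesday — 1 of them qualifies.
Total: 360 + 1 = 361.

361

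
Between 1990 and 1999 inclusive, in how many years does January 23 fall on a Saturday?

Day of week of January 23 in each year:
1990: Tue, 1991: Wed, 1992: Thu, 1993: Sat ✓, 1994: Sun, 1995: Mon, 1996: Tue, 1997: Thu, 1998: Fri, 1999: Sat ✓
Saturdays: 1993, 1999.

2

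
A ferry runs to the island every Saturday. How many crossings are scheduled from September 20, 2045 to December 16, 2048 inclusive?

169 Saturdays

September 20, 2045 is a Wednesday.
That's 1184 days from start to end, counting both.
1184 = 7 × 169 + 1, so there are 169 full weeks plus 1 extra day.
Each full week contributes one Saturday: 169 so far.
The 1 extra day is Wednesday — none qualify.
Total: 169 + 0 = 169.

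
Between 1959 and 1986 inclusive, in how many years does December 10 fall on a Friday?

4

Day of week of December 10 in each year:
1959: Thu, 1960: Sat, 1961: Sun, 1962: Mon, 1963: Tue, 1964: Thu, 1965: Fri ✓, 1966: Sat, 1967: Sun, 1968: Tue, 1969: Wed, 1970: Thu, 1971: Fri ✓, 1972: Sun, 1973: Mon, 1974: Tue, 1975: Wed, 1976: Fri ✓, 1977: Sat, 1978: Sun, 1979: Mon, 1980: Wed, 1981: Thu, 1982: Fri ✓, 1983: Sat, 1984: Mon, 1985: Tue, 1986: Wed
Fridays: 1965, 1971, 1976, 1982.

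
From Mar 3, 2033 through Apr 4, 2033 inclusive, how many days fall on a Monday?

5 Mondays

Mar 3, 2033 is a Thursday.
That's 33 days from start to end, counting both.
33 = 7 × 4 + 5, so there are 4 full weeks plus 5 extra days.
Each full week contributes one Monday: 4 so far.
The 5 extra days are Thu, Fri, Sat, Sun, Mon — 1 of them qualifies.
Total: 4 + 1 = 5.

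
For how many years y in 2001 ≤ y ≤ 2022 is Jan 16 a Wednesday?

Day of week of January 16 in each year:
2001: Tue, 2002: Wed ✓, 2003: Thu, 2004: Fri, 2005: Sun, 2006: Mon, 2007: Tue, 2008: Wed ✓, 2009: Fri, 2010: Sat, 2011: Sun, 2012: Mon, 2013: Wed ✓, 2014: Thu, 2015: Fri, 2016: Sat, 2017: Mon, 2018: Tue, 2019: Wed ✓, 2020: Thu, 2021: Sat, 2022: Sun
Wednesdays: 2002, 2008, 2013, 2019.

4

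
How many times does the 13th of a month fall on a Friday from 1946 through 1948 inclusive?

Friday-the-13ths by year:
1946: Sep, Dec
1947: Jun
1948: Feb, Aug

5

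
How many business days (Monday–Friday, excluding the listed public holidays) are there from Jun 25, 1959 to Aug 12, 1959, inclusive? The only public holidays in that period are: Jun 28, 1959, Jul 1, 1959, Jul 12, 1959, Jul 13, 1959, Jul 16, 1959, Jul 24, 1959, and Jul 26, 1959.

Jun 25, 1959 is a Thursday.
The range spans 49 days (inclusive of both endpoints).
49 = 7 × 7, so the span is exactly 7 full weeks.
Each full week contributes 5 weekdays (Mon–Fri): 7 × 5 = 35.
Total: 35.
Holidays: Jun 28, 1959 (Sun); Jul 1, 1959 (Wed); Jul 12, 1959 (Sun); Jul 13, 1959 (Mon); Jul 16, 1959 (Thu); Jul 24, 1959 (Fri); Jul 26, 1959 (Sun).
4 of the 7 holidays fall on weekdays; the rest are weekends and were already excluded.
Business days: 35 − 4 = 31.

31 business days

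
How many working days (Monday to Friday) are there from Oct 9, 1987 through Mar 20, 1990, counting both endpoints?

638

Oct 9, 1987 is a Friday.
The range spans 894 days (inclusive of both endpoints).
894 = 7 × 127 + 5, so there are 127 full weeks plus 5 extra days.
Each full week contributes 5 weekdays (Mon–Fri): 127 × 5 = 635.
The 5 extra days are Friday, Saturday, Sunday, Monday, Tuesday — 3 of them qualify.
Total: 635 + 3 = 638.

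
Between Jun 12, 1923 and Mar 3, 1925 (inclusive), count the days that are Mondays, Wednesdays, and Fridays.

270

Jun 12, 1923 is a Tuesday.
That's 631 days from start to end, counting both.
631 = 7 × 90 + 1, so there are 90 full weeks plus 1 extra day.
Each full week contributes 3 days from the set (Mon, Wed, Fri): 90 × 3 = 270.
The 1 extra day is Tuesday — none qualify.
Total: 270 + 0 = 270.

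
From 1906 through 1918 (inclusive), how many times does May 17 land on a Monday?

Day of week of May 17 in each year:
1906: Thu, 1907: Fri, 1908: Sun, 1909: Mon ✓, 1910: Tue, 1911: Wed, 1912: Fri, 1913: Sat, 1914: Sun, 1915: Mon ✓, 1916: Wed, 1917: Thu, 1918: Fri
Mondays: 1909, 1915.

2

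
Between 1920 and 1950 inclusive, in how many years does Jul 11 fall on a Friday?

4

Day of week of July 11 in each year:
1920: Sun, 1921: Mon, 1922: Tue, 1923: Wed, 1924: Fri ✓, 1925: Sat, 1926: Sun, 1927: Mon, 1928: Wed, 1929: Thu, 1930: Fri ✓, 1931: Sat, 1932: Mon, 1933: Tue, 1934: Wed, 1935: Thu, 1936: Sat, 1937: Sun, 1938: Mon, 1939: Tue, 1940: Thu, 1941: Fri ✓, 1942: Sat, 1943: Sun, 1944: Tue, 1945: Wed, 1946: Thu, 1947: Fri ✓, 1948: Sun, 1949: Mon, 1950: Tue
Fridays: 1924, 1930, 1941, 1947.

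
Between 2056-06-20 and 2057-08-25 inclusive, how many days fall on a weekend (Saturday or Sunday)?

123

2056-06-20 is a Tuesday.
From 2056-06-20 to 2057-08-25 is 432 days inclusive.
432 = 7 × 61 + 5, so there are 61 full weeks plus 5 extra days.
Each full week contributes 2 weekend days (Sat, Sun): 61 × 2 = 122.
The 5 extra days are Tue, Wed, Thu, Fri, Sat — 1 of them qualifies.
Total: 122 + 1 = 123.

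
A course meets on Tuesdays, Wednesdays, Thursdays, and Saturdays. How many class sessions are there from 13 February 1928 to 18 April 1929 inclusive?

13 February 1928 is a Monday.
The range spans 431 days (inclusive of both endpoints).
431 = 7 × 61 + 4, so there are 61 full weeks plus 4 extra days.
Each full week contributes 4 days from the set (Tue, Wed, Thu, Sat): 61 × 4 = 244.
The 4 extra days are Monday, Tuesday, Wednesday, Thursday — 3 of them qualify.
Total: 244 + 3 = 247.

247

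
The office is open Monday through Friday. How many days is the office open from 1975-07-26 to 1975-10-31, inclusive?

1975-07-26 is a Saturday.
From 1975-07-26 to 1975-10-31 is 98 days inclusive.
98 = 7 × 14, so the span is exactly 14 full weeks.
Each full week contributes 5 weekdays (Mon–Fri): 14 × 5 = 70.
Total: 70.

70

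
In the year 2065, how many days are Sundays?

52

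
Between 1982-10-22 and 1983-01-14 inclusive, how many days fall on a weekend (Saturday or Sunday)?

1982-10-22 is a Friday.
The range spans 85 days (inclusive of both endpoints).
85 = 7 × 12 + 1, so there are 12 full weeks plus 1 extra day.
Each full week contributes 2 weekend days (Sat, Sun): 12 × 2 = 24.
The 1 extra day is Fri — none qualify.
Total: 24 + 0 = 24.

24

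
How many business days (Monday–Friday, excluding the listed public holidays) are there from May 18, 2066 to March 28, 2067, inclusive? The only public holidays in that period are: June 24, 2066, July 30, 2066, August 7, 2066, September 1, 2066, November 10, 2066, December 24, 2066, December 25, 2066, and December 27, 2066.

219

May 18, 2066 is a Tuesday.
From May 18, 2066 to March 28, 2067 is 315 days inclusive.
315 = 7 × 45, so the span is exactly 45 full weeks.
Each full week contributes 5 weekdays (Mon–Fri): 45 × 5 = 225.
Total: 225.
Holidays: June 24, 2066 (Thu); July 30, 2066 (Fri); August 7, 2066 (Sat); September 1, 2066 (Wed); November 10, 2066 (Wed); December 24, 2066 (Fri); December 25, 2066 (Sat); December 27, 2066 (Mon).
6 of the 8 holidays fall on weekdays; the rest are weekends and were already excluded.
Business days: 225 − 6 = 219.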